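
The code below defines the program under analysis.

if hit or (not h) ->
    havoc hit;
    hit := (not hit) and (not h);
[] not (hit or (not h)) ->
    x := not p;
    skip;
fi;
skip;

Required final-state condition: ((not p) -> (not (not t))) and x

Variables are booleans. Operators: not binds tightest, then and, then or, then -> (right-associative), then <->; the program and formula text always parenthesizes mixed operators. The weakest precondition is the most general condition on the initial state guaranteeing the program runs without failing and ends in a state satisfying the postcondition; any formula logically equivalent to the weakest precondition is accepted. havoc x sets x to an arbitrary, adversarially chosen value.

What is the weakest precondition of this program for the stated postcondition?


Working backward. After the program, the postcondition ((not p) -> (not (not t))) and x must hold; in canonical form it is ((not p) -> t) and x.
Before skip: ((not p) -> t) and x
Then branch requires ((not p) -> t) and x; else branch requires ((not p) -> t) and (not p).
Before the if: ((hit or (not h)) -> (((not p) -> t) and x)) and ((not (hit or (not h))) -> (((not p) -> t) and (not p)))
Answer: WP = ((hit or (not h)) -> (((not p) -> t) and x)) and ((not (hit or (not h))) -> (((not p) -> t) and (not p)))


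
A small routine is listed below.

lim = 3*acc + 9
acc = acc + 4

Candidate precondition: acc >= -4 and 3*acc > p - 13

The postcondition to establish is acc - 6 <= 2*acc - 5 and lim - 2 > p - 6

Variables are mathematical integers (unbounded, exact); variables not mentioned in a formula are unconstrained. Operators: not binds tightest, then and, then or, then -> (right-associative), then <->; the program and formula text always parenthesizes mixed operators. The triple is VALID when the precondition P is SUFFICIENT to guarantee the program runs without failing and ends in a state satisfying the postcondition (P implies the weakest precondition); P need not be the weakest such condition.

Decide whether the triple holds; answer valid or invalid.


Working backward. After the program, the postcondition acc - 6 <= 2*acc - 5 and lim - 2 > p - 6 must hold; in canonical form it is acc >= -1 and lim > p - 4.
Before acc := acc + 4: acc >= -5 and lim > p - 4
Before lim := 3*acc + 9: acc >= -5 and 3*acc > p - 13
The weakest precondition is acc >= -5 and 3*acc > p - 13.
Check whether acc >= -4 and 3*acc > p - 13 implies it.
Every state satisfying the precondition satisfies the weakest precondition: the implication holds.
Answer: valid


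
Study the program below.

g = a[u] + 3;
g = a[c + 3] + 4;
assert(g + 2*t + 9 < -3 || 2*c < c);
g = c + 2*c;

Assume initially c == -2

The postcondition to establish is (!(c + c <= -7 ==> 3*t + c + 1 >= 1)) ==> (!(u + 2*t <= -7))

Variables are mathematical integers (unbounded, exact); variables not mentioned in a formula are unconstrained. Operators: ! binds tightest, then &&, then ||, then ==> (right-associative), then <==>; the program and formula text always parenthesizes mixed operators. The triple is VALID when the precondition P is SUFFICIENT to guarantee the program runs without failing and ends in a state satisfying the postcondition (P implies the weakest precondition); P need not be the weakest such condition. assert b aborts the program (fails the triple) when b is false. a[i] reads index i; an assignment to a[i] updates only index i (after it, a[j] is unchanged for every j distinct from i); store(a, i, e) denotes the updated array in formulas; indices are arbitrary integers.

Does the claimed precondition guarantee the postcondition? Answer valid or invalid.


Working backward. After the program, the postcondition (!(c + c <= -7 ==> 3*t + c + 1 >= 1)) ==> (!(u + 2*t <= -7)) must hold; in canonical form it is (!(2*c <= -7 ==> c + 3*t >= 0)) ==> (!(2*t + u <= -7)).
Before g := c + 2*c: (!(2*c <= -7 ==> c + 3*t >= 0)) ==> (!(2*t + u <= -7))
Before assert g + 2*t + 9 < -3 || 2*c < c: (g + 2*t < -12 || c < 0) && ((!(2*c <= -7 ==> c + 3*t >= 0)) ==> (!(2*t + u <= -7)))
Before g := a[c + 3] + 4: (a[c + 3] + 2*t < -16 || c < 0) && ((!(2*c <= -7 ==> c + 3*t >= 0)) ==> (!(2*t + u <= -7)))
Before g := a[u] + 3: (a[c + 3] + 2*t < -16 || c < 0) && ((!(2*c <= -7 ==> c + 3*t >= 0)) ==> (!(2*t + u <= -7)))
The weakest precondition is (a[c + 3] + 2*t < -16 || c < 0) && ((!(2*c <= -7 ==> c + 3*t >= 0)) ==> (!(2*t + u <= -7))).
Check whether c == -2 implies it.
Every state satisfying the precondition satisfies the weakest precondition: the implication holds.
Answer: valid


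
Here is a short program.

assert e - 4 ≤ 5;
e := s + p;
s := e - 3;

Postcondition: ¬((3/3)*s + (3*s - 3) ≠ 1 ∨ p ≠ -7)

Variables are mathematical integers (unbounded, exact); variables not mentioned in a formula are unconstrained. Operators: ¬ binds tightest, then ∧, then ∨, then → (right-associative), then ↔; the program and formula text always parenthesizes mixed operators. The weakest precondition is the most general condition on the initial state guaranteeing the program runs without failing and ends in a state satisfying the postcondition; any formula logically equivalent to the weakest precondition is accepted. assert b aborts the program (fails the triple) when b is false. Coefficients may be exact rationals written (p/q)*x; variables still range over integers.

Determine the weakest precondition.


Working backward. After the program, the postcondition ¬((3/3)*s + (3*s - 3) ≠ 1 ∨ p ≠ -7) must hold; in canonical form it is ¬(4*s ≠ 4 ∨ p ≠ -7).
Before s := e - 3: ¬(4*e ≠ 16 ∨ p ≠ -7)
Before e := s + p: ¬(4*p + 4*s ≠ 16 ∨ p ≠ -7)
Before assert e - 4 ≤ 5: e ≤ 9 ∧ (¬(4*p + 4*s ≠ 16 ∨ p ≠ -7))
Answer: WP = e ≤ 9 ∧ (¬(4*p + 4*s ≠ 16 ∨ p ≠ -7))


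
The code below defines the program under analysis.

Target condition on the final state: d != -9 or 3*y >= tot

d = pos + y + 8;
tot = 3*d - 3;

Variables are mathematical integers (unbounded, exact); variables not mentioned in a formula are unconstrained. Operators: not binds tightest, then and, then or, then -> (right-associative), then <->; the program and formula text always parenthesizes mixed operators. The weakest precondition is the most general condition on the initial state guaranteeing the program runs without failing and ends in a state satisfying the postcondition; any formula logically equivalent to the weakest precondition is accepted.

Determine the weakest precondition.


Working backward. After the program, d != -9 or 3*y >= tot must hold.
Before tot := 3*d - 3: d != -9 or 3*y >= 3*d - 3
Before d := pos + y + 8: pos + y != -17 or 3*pos <= -21
Answer: WP = pos + y != -17 or 3*pos <= -21


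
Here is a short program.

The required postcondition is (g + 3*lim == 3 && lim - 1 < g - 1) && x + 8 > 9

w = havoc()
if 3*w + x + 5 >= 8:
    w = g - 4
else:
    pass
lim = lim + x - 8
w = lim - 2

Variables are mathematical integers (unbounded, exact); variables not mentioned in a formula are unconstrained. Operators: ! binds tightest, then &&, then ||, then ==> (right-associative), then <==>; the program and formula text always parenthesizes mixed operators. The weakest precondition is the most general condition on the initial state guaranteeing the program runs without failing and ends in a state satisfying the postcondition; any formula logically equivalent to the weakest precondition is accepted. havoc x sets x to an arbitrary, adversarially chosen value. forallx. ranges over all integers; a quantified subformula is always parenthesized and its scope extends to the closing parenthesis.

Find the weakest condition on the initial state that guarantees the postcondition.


Working backward. After the program, the postcondition (g + 3*lim == 3 && lim - 1 < g - 1) && x + 8 > 9 must hold; in canonical form it is g + 3*lim == 3 && lim < g && x > 1.
Before w := lim - 2: g + 3*lim == 3 && lim < g && x > 1
Before lim := lim + x - 8: g + 3*lim + 3*x == 27 && lim + x < g + 8 && x > 1
Then branch requires g + 3*lim + 3*x == 27 && lim + x < g + 8 && x > 1; else branch requires g + 3*lim + 3*x == 27 && lim + x < g + 8 && x > 1.
Before the if: (3*w + x >= 3 ==> (g + 3*lim + 3*x == 27 && lim + x < g + 8 && x > 1)) && ((!(3*w + x >= 3)) ==> (g + 3*lim + 3*x == 27 && lim + x < g + 8 && x > 1))
Before havoc w: forall w_1. ((3*w_1 + x >= 3 ==> (g + 3*lim + 3*x == 27 && lim + x < g + 8 && x > 1)) && ((!(3*w_1 + x >= 3)) ==> (g + 3*lim + 3*x == 27 && lim + x < g + 8 && x > 1)))
Answer: WP = forall w_1. ((3*w_1 + x >= 3 ==> (g + 3*lim + 3*x == 27 && lim + x < g + 8 && x > 1)) && ((!(3*w_1 + x >= 3)) ==> (g + 3*lim + 3*x == 27 && lim + x < g + 8 && x > 1)))


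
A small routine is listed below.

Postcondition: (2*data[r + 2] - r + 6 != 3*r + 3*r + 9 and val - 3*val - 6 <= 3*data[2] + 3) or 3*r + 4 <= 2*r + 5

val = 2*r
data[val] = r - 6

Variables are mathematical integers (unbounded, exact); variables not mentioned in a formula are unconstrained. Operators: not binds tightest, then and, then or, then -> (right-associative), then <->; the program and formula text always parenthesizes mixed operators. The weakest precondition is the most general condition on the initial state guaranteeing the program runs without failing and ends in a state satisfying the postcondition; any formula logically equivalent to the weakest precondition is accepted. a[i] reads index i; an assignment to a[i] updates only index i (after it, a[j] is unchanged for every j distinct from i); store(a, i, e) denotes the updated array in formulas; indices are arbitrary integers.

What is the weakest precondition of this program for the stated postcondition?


Working backward. After the program, the postcondition (2*data[r + 2] - r + 6 != 3*r + 3*r + 9 and val - 3*val - 6 <= 3*data[2] + 3) or 3*r + 4 <= 2*r + 5 must hold; in canonical form it is (2*data[r + 2] != 7*r + 3 and 3*data[2] + 2*val >= -9) or r <= 1.
Before data[val] := r - 6: (2*store(data, val, r - 6)[r + 2] != 7*r + 3 and 3*store(data, val, r - 6)[2] + 2*val >= -9) or r <= 1
Before val := 2*r: (2*store(data, 2*r, r - 6)[r + 2] != 7*r + 3 and 3*store(data, 2*r, r - 6)[2] + 4*r >= -9) or r <= 1
Answer: WP = (2*store(data, 2*r, r - 6)[r + 2] != 7*r + 3 and 3*store(data, 2*r, r - 6)[2] + 4*r >= -9) or r <= 1


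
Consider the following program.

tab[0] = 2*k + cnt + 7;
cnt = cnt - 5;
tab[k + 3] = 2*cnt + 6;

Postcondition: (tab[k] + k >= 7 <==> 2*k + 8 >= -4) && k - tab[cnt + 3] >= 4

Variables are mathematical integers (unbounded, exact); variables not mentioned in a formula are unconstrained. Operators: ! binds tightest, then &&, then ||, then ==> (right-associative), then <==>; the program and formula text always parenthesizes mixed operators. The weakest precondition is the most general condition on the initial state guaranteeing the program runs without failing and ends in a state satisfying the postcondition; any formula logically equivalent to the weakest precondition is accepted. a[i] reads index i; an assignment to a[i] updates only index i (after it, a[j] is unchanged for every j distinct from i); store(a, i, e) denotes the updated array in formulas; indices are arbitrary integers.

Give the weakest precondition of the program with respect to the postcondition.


Working backward. After the program, the postcondition (tab[k] + k >= 7 <==> 2*k + 8 >= -4) && k - tab[cnt + 3] >= 4 must hold; in canonical form it is (tab[k] + k >= 7 <==> 2*k >= -12) && k >= tab[cnt + 3] + 4.
Before tab[k + 3] := 2*cnt + 6: (store(tab, k + 3, 2*cnt + 6)[k] + k >= 7 <==> 2*k >= -12) && k >= store(tab, k + 3, 2*cnt + 6)[cnt + 3] + 4
Before cnt := cnt - 5: (store(tab, k + 3, 2*cnt - 4)[k] + k >= 7 <==> 2*k >= -12) && k >= store(tab, k + 3, 2*cnt - 4)[cnt - 2] + 4
Before tab[0] := 2*k + cnt + 7: (store(store(tab, 0, cnt + 2*k + 7), k + 3, 2*cnt - 4)[k] + k >= 7 <==> 2*k >= -12) && k >= store(store(tab, 0, cnt + 2*k + 7), k + 3, 2*cnt - 4)[cnt - 2] + 4
Answer: WP = (store(store(tab, 0, cnt + 2*k + 7), k + 3, 2*cnt - 4)[k] + k >= 7 <==> 2*k >= -12) && k >= store(store(tab, 0, cnt + 2*k + 7), k + 3, 2*cnt - 4)[cnt - 2] + 4


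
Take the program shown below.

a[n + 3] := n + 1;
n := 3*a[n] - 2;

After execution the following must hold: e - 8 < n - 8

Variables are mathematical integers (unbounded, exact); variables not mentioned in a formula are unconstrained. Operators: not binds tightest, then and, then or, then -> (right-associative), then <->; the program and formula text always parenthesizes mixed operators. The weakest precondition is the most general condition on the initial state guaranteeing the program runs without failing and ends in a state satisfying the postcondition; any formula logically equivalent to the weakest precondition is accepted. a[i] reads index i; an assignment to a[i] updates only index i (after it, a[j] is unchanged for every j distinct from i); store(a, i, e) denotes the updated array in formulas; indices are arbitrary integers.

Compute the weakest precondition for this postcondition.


Working backward. After the program, the postcondition e - 8 < n - 8 must hold; in canonical form it is e < n.
Before n := 3*a[n] - 2: e < 3*a[n] - 2
Before a[n + 3] := n + 1: e < 3*store(a, n + 3, n + 1)[n] - 2
Answer: WP = e < 3*store(a, n + 3, n + 1)[n] - 2


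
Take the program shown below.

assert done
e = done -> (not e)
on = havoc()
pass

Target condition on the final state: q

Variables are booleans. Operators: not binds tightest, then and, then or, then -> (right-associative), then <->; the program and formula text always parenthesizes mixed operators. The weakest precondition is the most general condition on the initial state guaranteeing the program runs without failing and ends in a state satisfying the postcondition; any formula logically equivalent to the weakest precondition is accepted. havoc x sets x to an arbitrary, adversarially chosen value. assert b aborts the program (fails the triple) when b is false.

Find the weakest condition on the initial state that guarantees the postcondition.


Working backward. After the program, q must hold.
Before skip: q
Before havoc on: q
Before e := done -> (not e): q
Before assert done: done and q
Answer: WP = done and q


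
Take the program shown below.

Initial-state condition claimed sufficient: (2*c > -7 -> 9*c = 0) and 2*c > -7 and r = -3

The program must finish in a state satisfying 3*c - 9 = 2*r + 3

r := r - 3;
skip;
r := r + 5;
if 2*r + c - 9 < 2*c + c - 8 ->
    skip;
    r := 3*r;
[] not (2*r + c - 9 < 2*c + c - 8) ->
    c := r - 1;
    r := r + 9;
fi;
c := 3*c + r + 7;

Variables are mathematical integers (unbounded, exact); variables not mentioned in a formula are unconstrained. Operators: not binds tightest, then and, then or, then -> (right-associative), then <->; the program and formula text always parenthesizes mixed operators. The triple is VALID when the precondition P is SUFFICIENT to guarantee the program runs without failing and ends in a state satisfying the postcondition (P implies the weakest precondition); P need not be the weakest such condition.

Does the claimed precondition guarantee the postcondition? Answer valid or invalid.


Working backward. After the program, the postcondition 3*c - 9 = 2*r + 3 must hold; in canonical form it is 3*c = 2*r + 12.
Before c := 3*c + r + 7: 9*c + r = -9
Then branch requires 9*c + 3*r = -9; else branch requires 10*r = -9.
Before the if: (2*r < 2*c + 1 -> 9*c + 3*r = -9) and ((not (2*r < 2*c + 1)) -> 10*r = -9)
Before r := r + 5: (2*r < 2*c - 9 -> 9*c + 3*r = -24) and ((not (2*r < 2*c - 9)) -> 10*r = -59)
Before skip: (2*r < 2*c - 9 -> 9*c + 3*r = -24) and ((not (2*r < 2*c - 9)) -> 10*r = -59)
Before r := r - 3: (2*r < 2*c - 3 -> 9*c + 3*r = -15) and ((not (2*r < 2*c - 3)) -> 10*r = -29)
The weakest precondition is (2*r < 2*c - 3 -> 9*c + 3*r = -15) and ((not (2*r < 2*c - 3)) -> 10*r = -29).
Check whether (2*c > -7 -> 9*c = 0) and 2*c > -7 and r = -3 implies it.
Countermodel: at the initial state c = 0, r = -3, the precondition holds but the weakest precondition fails.
Answer: invalid


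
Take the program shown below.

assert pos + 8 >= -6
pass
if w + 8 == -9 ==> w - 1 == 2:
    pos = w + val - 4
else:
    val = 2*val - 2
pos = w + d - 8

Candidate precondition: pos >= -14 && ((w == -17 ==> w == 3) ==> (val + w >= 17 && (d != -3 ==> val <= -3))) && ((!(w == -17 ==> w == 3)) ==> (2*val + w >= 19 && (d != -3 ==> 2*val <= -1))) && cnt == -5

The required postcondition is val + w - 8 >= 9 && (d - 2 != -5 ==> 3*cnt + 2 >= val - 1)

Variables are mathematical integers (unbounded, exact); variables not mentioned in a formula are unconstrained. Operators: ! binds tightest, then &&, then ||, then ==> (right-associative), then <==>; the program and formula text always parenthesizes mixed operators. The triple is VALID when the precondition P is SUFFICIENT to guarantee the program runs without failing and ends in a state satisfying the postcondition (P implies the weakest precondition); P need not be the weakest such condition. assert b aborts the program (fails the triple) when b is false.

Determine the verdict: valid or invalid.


Working backward. After the program, the postcondition val + w - 8 >= 9 && (d - 2 != -5 ==> 3*cnt + 2 >= val - 1) must hold; in canonical form it is val + w >= 17 && (d != -3 ==> 3*cnt >= val - 3).
Before pos := w + d - 8: val + w >= 17 && (d != -3 ==> 3*cnt >= val - 3)
Then branch requires val + w >= 17 && (d != -3 ==> 3*cnt >= val - 3); else branch requires 2*val + w >= 19 && (d != -3 ==> 3*cnt >= 2*val - 5).
Before the if: ((w == -17 ==> w == 3) ==> (val + w >= 17 && (d != -3 ==> 3*cnt >= val - 3))) && ((!(w == -17 ==> w == 3)) ==> (2*val + w >= 19 && (d != -3 ==> 3*cnt >= 2*val - 5)))
Before skip: ((w == -17 ==> w == 3) ==> (val + w >= 17 && (d != -3 ==> 3*cnt >= val - 3))) && ((!(w == -17 ==> w == 3)) ==> (2*val + w >= 19 && (d != -3 ==> 3*cnt >= 2*val - 5)))
Before assert pos + 8 >= -6: pos >= -14 && ((w == -17 ==> w == 3) ==> (val + w >= 17 && (d != -3 ==> 3*cnt >= val - 3))) && ((!(w == -17 ==> w == 3)) ==> (2*val + w >= 19 && (d != -3 ==> 3*cnt >= 2*val - 5)))
The weakest precondition is pos >= -14 && ((w == -17 ==> w == 3) ==> (val + w >= 17 && (d != -3 ==> 3*cnt >= val - 3))) && ((!(w == -17 ==> w == 3)) ==> (2*val + w >= 19 && (d != -3 ==> 3*cnt >= 2*val - 5))).
Check whether pos >= -14 && ((w == -17 ==> w == 3) ==> (val + w >= 17 && (d != -3 ==> val <= -3))) && ((!(w == -17 ==> w == 3)) ==> (2*val + w >= 19 && (d != -3 ==> 2*val <= -1))) && cnt == -5 implies it.
Countermodel: at the initial state cnt = -5, d = -2, pos = -14, val = -3, w = 20, the precondition holds but the weakest precondition fails.
Answer: invalid


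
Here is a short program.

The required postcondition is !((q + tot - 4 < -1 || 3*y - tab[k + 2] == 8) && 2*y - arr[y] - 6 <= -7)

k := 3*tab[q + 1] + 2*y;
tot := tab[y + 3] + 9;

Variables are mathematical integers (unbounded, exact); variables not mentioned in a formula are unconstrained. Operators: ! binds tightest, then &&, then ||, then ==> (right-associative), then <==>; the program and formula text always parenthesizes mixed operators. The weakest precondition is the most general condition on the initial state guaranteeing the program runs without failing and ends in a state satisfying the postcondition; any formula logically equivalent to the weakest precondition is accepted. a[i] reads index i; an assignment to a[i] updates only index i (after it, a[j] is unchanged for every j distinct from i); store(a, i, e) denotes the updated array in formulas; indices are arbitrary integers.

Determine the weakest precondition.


Working backward. After the program, the postcondition !((q + tot - 4 < -1 || 3*y - tab[k + 2] == 8) && 2*y - arr[y] - 6 <= -7) must hold; in canonical form it is !((q + tot < 3 || 3*y == tab[k + 2] + 8) && 2*y <= arr[y] - 1).
Before tot := tab[y + 3] + 9: !((tab[y + 3] + q < -6 || 3*y == tab[k + 2] + 8) && 2*y <= arr[y] - 1)
Before k := 3*tab[q + 1] + 2*y: !((tab[y + 3] + q < -6 || 3*y == tab[3*tab[q + 1] + 2*y + 2] + 8) && 2*y <= arr[y] - 1)
Answer: WP = !((tab[y + 3] + q < -6 || 3*y == tab[3*tab[q + 1] + 2*y + 2] + 8) && 2*y <= arr[y] - 1)


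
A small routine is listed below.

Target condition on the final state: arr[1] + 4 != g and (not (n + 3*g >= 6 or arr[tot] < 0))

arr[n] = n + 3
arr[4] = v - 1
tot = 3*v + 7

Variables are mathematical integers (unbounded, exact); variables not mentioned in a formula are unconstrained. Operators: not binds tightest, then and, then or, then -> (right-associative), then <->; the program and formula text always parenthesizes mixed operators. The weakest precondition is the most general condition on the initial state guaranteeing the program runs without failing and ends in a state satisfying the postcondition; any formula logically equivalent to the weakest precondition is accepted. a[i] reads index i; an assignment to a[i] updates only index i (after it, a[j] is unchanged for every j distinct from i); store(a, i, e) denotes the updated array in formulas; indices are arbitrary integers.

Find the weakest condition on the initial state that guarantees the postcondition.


Working backward. After the program, the postcondition arr[1] + 4 != g and (not (n + 3*g >= 6 or arr[tot] < 0)) must hold; in canonical form it is arr[1] != g - 4 and (not (3*g + n >= 6 or arr[tot] < 0)).
Before tot := 3*v + 7: arr[1] != g - 4 and (not (3*g + n >= 6 or arr[3*v + 7] < 0))
Before arr[4] := v - 1: arr[1] != g - 4 and (not (3*g + n >= 6 or store(arr, 4, v - 1)[3*v + 7] < 0))
Before arr[n] := n + 3: store(arr, n, n + 3)[1] != g - 4 and (not (3*g + n >= 6 or store(store(arr, n, n + 3), 4, v - 1)[3*v + 7] < 0))
Answer: WP = store(arr, n, n + 3)[1] != g - 4 and (not (3*g + n >= 6 or store(store(arr, n, n + 3), 4, v - 1)[3*v + 7] < 0))


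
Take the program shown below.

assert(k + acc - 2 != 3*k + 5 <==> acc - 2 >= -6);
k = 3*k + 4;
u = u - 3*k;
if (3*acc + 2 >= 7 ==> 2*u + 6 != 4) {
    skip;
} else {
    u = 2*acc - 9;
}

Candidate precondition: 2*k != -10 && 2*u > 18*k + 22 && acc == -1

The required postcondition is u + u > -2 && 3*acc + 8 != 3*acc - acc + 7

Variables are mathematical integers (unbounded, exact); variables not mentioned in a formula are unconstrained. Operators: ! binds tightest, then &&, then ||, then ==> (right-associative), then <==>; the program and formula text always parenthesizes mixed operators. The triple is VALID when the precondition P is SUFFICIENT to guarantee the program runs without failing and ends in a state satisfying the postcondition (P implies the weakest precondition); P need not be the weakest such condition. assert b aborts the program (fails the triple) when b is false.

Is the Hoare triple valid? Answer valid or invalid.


Working backward. After the program, the postcondition u + u > -2 && 3*acc + 8 != 3*acc - acc + 7 must hold; in canonical form it is 2*u > -2 && acc != -1.
Then branch requires 2*u > -2 && acc != -1; else branch requires 4*acc > 16 && acc != -1.
Before the if: ((3*acc >= 5 ==> 2*u != -2) ==> (2*u > -2 && acc != -1)) && ((!(3*acc >= 5 ==> 2*u != -2)) ==> (4*acc > 16 && acc != -1))
Before u := u - 3*k: ((3*acc >= 5 ==> 2*u != 6*k - 2) ==> (2*u > 6*k - 2 && acc != -1)) && ((!(3*acc >= 5 ==> 2*u != 6*k - 2)) ==> (4*acc > 16 && acc != -1))
Before k := 3*k + 4: ((3*acc >= 5 ==> 2*u != 18*k + 22) ==> (2*u > 18*k + 22 && acc != -1)) && ((!(3*acc >= 5 ==> 2*u != 18*k + 22)) ==> (4*acc > 16 && acc != -1))
Before assert k + acc - 2 != 3*k + 5 <==> acc - 2 >= -6: (acc != 2*k + 7 <==> acc >= -4) && ((3*acc >= 5 ==> 2*u != 18*k + 22) ==> (2*u > 18*k + 22 && acc != -1)) && ((!(3*acc >= 5 ==> 2*u != 18*k + 22)) ==> (4*acc > 16 && acc != -1))
The weakest precondition is (acc != 2*k + 7 <==> acc >= -4) && ((3*acc >= 5 ==> 2*u != 18*k + 22) ==> (2*u > 18*k + 22 && acc != -1)) && ((!(3*acc >= 5 ==> 2*u != 18*k + 22)) ==> (4*acc > 16 && acc != -1)).
Check whether 2*k != -10 && 2*u > 18*k + 22 && acc == -1 implies it.
Countermodel: at the initial state acc = -1, k = -6, u = -42, the precondition holds but the weakest precondition fails.
Answer: invalid


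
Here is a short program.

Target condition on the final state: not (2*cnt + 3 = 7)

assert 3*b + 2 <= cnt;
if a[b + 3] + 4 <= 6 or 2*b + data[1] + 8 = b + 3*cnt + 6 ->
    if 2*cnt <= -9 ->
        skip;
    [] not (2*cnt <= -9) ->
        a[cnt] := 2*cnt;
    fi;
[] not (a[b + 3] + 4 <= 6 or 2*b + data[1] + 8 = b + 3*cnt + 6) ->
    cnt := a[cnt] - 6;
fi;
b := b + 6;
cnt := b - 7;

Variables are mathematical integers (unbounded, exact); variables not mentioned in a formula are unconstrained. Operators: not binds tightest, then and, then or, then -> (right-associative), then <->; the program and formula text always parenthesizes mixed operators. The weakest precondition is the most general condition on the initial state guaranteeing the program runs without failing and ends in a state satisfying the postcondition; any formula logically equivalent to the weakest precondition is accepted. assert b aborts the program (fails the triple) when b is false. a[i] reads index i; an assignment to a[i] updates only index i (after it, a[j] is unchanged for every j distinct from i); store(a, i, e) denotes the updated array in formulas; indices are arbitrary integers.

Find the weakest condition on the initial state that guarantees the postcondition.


Working backward. After the program, the postcondition not (2*cnt + 3 = 7) must hold; in canonical form it is not (2*cnt = 4).
Before cnt := b - 7: not (2*b = 18)
Before b := b + 6: not (2*b = 6)
Then branch requires (2*cnt <= -9 -> (not (2*b = 6))) and ((not (2*cnt <= -9)) -> (not (2*b = 6))); else branch requires not (2*b = 6).
Before the if: ((a[b + 3] <= 2 or data[1] + b = 3*cnt - 2) -> ((2*cnt <= -9 -> (not (2*b = 6))) and ((not (2*cnt <= -9)) -> (not (2*b = 6))))) and ((not (a[b + 3] <= 2 or data[1] + b = 3*cnt - 2)) -> (not (2*b = 6)))
Before assert 3*b + 2 <= cnt: 3*b <= cnt - 2 and ((a[b + 3] <= 2 or data[1] + b = 3*cnt - 2) -> ((2*cnt <= -9 -> (not (2*b = 6))) and ((not (2*cnt <= -9)) -> (not (2*b = 6))))) and ((not (a[b + 3] <= 2 or data[1] + b = 3*cnt - 2)) -> (not (2*b = 6)))
Answer: WP = 3*b <= cnt - 2 and ((a[b + 3] <= 2 or data[1] + b = 3*cnt - 2) -> ((2*cnt <= -9 -> (not (2*b = 6))) and ((not (2*cnt <= -9)) -> (not (2*b = 6))))) and ((not (a[b + 3] <= 2 or data[1] + b = 3*cnt - 2)) -> (not (2*b = 6)))


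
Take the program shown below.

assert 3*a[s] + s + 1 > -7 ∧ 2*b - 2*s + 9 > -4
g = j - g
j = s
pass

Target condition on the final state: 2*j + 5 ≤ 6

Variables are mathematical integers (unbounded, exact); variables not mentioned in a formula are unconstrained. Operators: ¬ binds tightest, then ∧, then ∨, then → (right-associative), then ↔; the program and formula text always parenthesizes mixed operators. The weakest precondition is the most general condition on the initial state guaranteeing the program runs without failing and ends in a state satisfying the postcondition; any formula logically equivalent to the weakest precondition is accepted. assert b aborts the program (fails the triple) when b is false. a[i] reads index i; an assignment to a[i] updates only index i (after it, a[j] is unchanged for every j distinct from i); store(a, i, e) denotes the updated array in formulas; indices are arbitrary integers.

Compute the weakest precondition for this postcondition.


Working backward. After the program, the postcondition 2*j + 5 ≤ 6 must hold; in canonical form it is 2*j ≤ 1.
Before skip: 2*j ≤ 1
Before j := s: 2*s ≤ 1
Before g := j - g: 2*s ≤ 1
Before assert 3*a[s] + s + 1 > -7 ∧ 2*b - 2*s + 9 > -4: 3*a[s] + s > -8 ∧ 2*b > 2*s - 13 ∧ 2*s ≤ 1
Answer: WP = 3*a[s] + s > -8 ∧ 2*b > 2*s - 13 ∧ 2*s ≤ 1


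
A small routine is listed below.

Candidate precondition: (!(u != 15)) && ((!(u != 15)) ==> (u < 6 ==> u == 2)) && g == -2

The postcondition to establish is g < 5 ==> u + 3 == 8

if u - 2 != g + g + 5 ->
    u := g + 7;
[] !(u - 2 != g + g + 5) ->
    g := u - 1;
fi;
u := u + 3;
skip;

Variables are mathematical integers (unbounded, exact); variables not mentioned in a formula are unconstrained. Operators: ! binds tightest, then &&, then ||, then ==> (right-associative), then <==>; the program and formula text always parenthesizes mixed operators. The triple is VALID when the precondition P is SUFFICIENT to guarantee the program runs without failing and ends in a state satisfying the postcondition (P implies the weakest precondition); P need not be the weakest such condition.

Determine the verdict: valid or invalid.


Working backward. After the program, the postcondition g < 5 ==> u + 3 == 8 must hold; in canonical form it is g < 5 ==> u == 5.
Before skip: g < 5 ==> u == 5
Before u := u + 3: g < 5 ==> u == 2
Then branch requires g < 5 ==> g == -5; else branch requires u < 6 ==> u == 2.
Before the if: (u != 2*g + 7 ==> (g < 5 ==> g == -5)) && ((!(u != 2*g + 7)) ==> (u < 6 ==> u == 2))
The weakest precondition is (u != 2*g + 7 ==> (g < 5 ==> g == -5)) && ((!(u != 2*g + 7)) ==> (u < 6 ==> u == 2)).
Check whether (!(u != 15)) && ((!(u != 15)) ==> (u < 6 ==> u == 2)) && g == -2 implies it.
Countermodel: at the initial state g = -2, u = 15, the precondition holds but the weakest precondition fails.
Answer: invalid


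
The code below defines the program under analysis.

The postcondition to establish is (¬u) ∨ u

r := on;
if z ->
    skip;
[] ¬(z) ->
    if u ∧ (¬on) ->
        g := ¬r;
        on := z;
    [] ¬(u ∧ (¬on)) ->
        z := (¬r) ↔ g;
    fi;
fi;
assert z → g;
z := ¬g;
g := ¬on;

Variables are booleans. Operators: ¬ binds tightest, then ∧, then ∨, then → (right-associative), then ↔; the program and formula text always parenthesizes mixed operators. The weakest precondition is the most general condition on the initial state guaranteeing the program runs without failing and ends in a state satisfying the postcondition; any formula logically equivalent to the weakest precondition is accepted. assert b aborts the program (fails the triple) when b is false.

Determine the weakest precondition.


Working backward. After the program, the postcondition (¬u) ∨ u must hold; in canonical form it is true.
Before g := ¬on: true
Before z := ¬g: true
Before assert z → g: z → g
Then branch requires z → g; else branch requires ((u ∧ (¬on)) → (z → (¬r))) ∧ ((¬(u ∧ (¬on))) → (((¬r) ↔ g) → g)).
Before the if: (z → (z → g)) ∧ ((¬z) → (((u ∧ (¬on)) → (z → (¬r))) ∧ ((¬(u ∧ (¬on))) → (((¬r) ↔ g) → g))))
Before r := on: (z → (z → g)) ∧ ((¬z) → (((u ∧ (¬on)) → (z → (¬on))) ∧ ((¬(u ∧ (¬on))) → (((¬on) ↔ g) → g))))
Answer: WP = (z → (z → g)) ∧ ((¬z) → (((u ∧ (¬on)) → (z → (¬on))) ∧ ((¬(u ∧ (¬on))) → (((¬on) ↔ g) → g))))


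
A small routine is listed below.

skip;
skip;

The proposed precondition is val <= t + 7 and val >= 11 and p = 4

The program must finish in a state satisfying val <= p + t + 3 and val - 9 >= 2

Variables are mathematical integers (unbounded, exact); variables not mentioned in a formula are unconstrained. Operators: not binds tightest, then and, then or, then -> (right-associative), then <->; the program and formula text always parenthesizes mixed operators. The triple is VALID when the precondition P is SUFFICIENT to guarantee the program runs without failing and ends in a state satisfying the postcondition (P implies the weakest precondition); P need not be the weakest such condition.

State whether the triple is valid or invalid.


Working backward. After the program, the postcondition val <= p + t + 3 and val - 9 >= 2 must hold; in canonical form it is val <= p + t + 3 and val >= 11.
Before skip: val <= p + t + 3 and val >= 11
Before skip: val <= p + t + 3 and val >= 11
The weakest precondition is val <= p + t + 3 and val >= 11.
Check whether val <= t + 7 and val >= 11 and p = 4 implies it.
Every state satisfying the precondition satisfies the weakest precondition: the implication holds.
Answer: valid


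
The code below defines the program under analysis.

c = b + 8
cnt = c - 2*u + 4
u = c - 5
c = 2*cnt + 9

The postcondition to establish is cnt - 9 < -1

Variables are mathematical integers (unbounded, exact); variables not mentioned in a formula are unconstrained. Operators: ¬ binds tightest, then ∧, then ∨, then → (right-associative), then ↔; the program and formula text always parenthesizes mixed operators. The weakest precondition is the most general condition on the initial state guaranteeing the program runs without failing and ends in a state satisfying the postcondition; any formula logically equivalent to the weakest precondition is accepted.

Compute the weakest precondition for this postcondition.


Working backward. After the program, the postcondition cnt - 9 < -1 must hold; in canonical form it is cnt < 8.
Before c := 2*cnt + 9: cnt < 8
Before u := c - 5: cnt < 8
Before cnt := c - 2*u + 4: c < 2*u + 4
Before c := b + 8: b < 2*u - 4
Answer: WP = b < 2*u - 4


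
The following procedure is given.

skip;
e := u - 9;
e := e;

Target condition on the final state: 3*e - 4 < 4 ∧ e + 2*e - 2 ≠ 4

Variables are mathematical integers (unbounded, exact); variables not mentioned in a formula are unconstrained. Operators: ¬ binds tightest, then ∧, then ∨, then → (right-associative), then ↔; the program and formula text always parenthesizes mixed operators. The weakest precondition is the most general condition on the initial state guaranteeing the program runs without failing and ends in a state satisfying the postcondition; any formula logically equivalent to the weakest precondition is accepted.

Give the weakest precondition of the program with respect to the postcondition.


Working backward. After the program, the postcondition 3*e - 4 < 4 ∧ e + 2*e - 2 ≠ 4 must hold; in canonical form it is 3*e < 8 ∧ 3*e ≠ 6.
Before e := e: 3*e < 8 ∧ 3*e ≠ 6
Before e := u - 9: 3*u < 35 ∧ 3*u ≠ 33
Before skip: 3*u < 35 ∧ 3*u ≠ 33
Answer: WP = 3*u < 35 ∧ 3*u ≠ 33


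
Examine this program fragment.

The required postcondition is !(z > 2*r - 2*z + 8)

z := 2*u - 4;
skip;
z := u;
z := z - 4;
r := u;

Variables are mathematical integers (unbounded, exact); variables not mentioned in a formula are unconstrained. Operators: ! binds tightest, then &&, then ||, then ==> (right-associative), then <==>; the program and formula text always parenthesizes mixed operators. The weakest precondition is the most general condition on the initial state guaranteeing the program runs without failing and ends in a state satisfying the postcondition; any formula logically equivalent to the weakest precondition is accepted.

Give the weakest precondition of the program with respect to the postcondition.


Working backward. After the program, the postcondition !(z > 2*r - 2*z + 8) must hold; in canonical form it is !(3*z > 2*r + 8).
Before r := u: !(3*z > 2*u + 8)
Before z := z - 4: !(3*z > 2*u + 20)
Before z := u: !(u > 20)
Before skip: !(u > 20)
Before z := 2*u - 4: !(u > 20)
Answer: WP = !(u > 20)


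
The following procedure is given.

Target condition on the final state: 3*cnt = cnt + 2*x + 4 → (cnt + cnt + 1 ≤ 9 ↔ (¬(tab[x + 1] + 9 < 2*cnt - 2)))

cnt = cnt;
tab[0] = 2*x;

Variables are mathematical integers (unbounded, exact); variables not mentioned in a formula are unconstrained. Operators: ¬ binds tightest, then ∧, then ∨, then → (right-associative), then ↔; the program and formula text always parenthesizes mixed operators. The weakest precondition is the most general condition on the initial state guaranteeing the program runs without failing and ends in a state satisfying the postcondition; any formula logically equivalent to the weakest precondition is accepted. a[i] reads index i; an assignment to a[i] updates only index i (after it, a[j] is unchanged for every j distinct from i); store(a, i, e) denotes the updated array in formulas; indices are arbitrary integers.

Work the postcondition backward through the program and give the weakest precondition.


Working backward. After the program, the postcondition 3*cnt = cnt + 2*x + 4 → (cnt + cnt + 1 ≤ 9 ↔ (¬(tab[x + 1] + 9 < 2*cnt - 2))) must hold; in canonical form it is 2*cnt = 2*x + 4 → (2*cnt ≤ 8 ↔ (¬(tab[x + 1] < 2*cnt - 11))).
Before tab[0] := 2*x: 2*cnt = 2*x + 4 → (2*cnt ≤ 8 ↔ (¬(store(tab, 0, 2*x)[x + 1] < 2*cnt - 11)))
Before cnt := cnt: 2*cnt = 2*x + 4 → (2*cnt ≤ 8 ↔ (¬(store(tab, 0, 2*x)[x + 1] < 2*cnt - 11)))
Answer: WP = 2*cnt = 2*x + 4 → (2*cnt ≤ 8 ↔ (¬(store(tab, 0, 2*x)[x + 1] < 2*cnt - 11)))


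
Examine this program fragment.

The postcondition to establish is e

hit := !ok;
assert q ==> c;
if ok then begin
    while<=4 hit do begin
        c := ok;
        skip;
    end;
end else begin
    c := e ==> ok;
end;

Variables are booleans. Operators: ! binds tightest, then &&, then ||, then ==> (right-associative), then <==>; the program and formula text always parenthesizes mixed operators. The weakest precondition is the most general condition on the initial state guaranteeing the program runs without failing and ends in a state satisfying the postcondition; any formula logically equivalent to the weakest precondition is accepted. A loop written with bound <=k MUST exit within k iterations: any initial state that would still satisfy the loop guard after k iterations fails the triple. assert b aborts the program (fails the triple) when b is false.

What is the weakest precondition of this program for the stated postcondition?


Working backward. After the program, e must hold.
Then branch requires (hit ==> ((hit ==> ((hit ==> ((hit ==> ((!hit) && e)) && ((!hit) ==> e))) && ((!hit) ==> e))) && ((!hit) ==> e))) && ((!hit) ==> e); else branch requires e.
Before the if: (ok ==> ((hit ==> ((hit ==> ((hit ==> ((hit ==> ((!hit) && e)) && ((!hit) ==> e))) && ((!hit) ==> e))) && ((!hit) ==> e))) && ((!hit) ==> e))) && ((!ok) ==> e)
Before assert q ==> c: (q ==> c) && (ok ==> ((hit ==> ((hit ==> ((hit ==> ((hit ==> ((!hit) && e)) && ((!hit) ==> e))) && ((!hit) ==> e))) && ((!hit) ==> e))) && ((!hit) ==> e))) && ((!ok) ==> e)
Before hit := !ok: (q ==> c) && (ok ==> (((!ok) ==> (((!ok) ==> (((!ok) ==> (((!ok) ==> (ok && e)) && (ok ==> e))) && (ok ==> e))) && (ok ==> e))) && (ok ==> e))) && ((!ok) ==> e)
Answer: WP = (q ==> c) && (ok ==> (((!ok) ==> (((!ok) ==> (((!ok) ==> (((!ok) ==> (ok && e)) && (ok ==> e))) && (ok ==> e))) && (ok ==> e))) && (ok ==> e))) && ((!ok) ==> e)


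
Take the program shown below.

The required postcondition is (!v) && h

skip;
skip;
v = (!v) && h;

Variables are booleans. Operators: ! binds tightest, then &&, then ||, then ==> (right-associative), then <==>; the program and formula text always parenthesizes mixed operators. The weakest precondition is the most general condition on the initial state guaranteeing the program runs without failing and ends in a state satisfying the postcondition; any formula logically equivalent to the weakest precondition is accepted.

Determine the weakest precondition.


Working backward. After the program, (!v) && h must hold.
Before v := (!v) && h: (!((!v) && h)) && h
Before skip: (!((!v) && h)) && h
Before skip: (!((!v) && h)) && h
Answer: WP = (!((!v) && h)) && h


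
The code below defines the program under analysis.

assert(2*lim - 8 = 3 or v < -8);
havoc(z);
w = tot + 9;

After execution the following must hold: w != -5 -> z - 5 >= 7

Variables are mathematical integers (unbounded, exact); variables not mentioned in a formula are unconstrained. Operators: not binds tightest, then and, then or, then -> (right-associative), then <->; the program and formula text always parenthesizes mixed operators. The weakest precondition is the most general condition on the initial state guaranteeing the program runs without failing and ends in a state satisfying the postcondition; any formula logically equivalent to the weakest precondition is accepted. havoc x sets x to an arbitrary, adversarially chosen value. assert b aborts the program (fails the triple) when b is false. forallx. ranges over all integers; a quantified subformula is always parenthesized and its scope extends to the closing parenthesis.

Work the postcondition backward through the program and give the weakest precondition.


Working backward. After the program, the postcondition w != -5 -> z - 5 >= 7 must hold; in canonical form it is w != -5 -> z >= 12.
Before w := tot + 9: tot != -14 -> z >= 12
Before havoc z: forall z_1. (tot != -14 -> z_1 >= 12)
Before assert 2*lim - 8 = 3 or v < -8: (2*lim = 11 or v < -8) and (forall z_1. (tot != -14 -> z_1 >= 12))
Answer: WP = (2*lim = 11 or v < -8) and (forall z_1. (tot != -14 -> z_1 >= 12))
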